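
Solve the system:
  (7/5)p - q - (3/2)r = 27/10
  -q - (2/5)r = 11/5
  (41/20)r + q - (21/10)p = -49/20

Row-reduce:
R1 ← R1 / (7/5).
R3 ← R3 + 21/10·R1.
R2 ← R2 / (-1).
R1 ← R1 + 5/7·R2.
R3 ← R3 + 1/2·R2.
Row 3 reduces to 0 = 1/2, a contradiction. The system is inconsistent.

no solution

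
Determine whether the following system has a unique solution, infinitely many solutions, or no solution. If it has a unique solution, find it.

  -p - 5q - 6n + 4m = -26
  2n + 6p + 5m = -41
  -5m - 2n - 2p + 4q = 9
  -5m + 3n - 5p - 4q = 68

m = -3, n = 5, p = -6, q = -2

Row-reduce the augmented matrix:
R1 ← R1 / (4).
R2 ← R2 − 5·R1.
R3 ← R3 + 5·R1.
R4 ← R4 + 5·R1.
R2 ← R2 / (19/2).
R1 ← R1 + 3/2·R2.
R3 ← R3 + 19/2·R2.
R4 ← R4 + 9/2·R2.
R3 ← R3 / (4).
R1 ← R1 − 17/19·R3.
R2 ← R2 − 29/38·R3.
R4 ← R4 + 107/38·R3.
R4 ← R4 / (-85/19).
R1 ← R1 + 22/19·R4.
R2 ← R2 + 2/19·R4.
R3 ← R3 − 1·R4.
Reading off the reduced rows gives m = -3, n = 5, p = -6, q = -2.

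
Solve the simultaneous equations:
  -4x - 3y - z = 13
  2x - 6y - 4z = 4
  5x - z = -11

infinitely many solutions

Row-reduce:
R1 ← R1 / (-4).
R2 ← R2 − 2·R1.
R3 ← R3 − 5·R1.
R2 ← R2 / (-15/2).
R1 ← R1 − 3/4·R2.
R3 ← R3 + 15/4·R2.
Rank is 2 with 3 unknowns, leaving z free.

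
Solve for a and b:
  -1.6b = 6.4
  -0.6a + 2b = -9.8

a = 3, b = -4

Row-reduce the augmented matrix:
Swap R1 and R2.
R1 ← R1 / (-3/5).
R2 ← R2 / (-8/5).
R1 ← R1 + 10/3·R2.
Reading off the reduced rows gives a = 3, b = -4.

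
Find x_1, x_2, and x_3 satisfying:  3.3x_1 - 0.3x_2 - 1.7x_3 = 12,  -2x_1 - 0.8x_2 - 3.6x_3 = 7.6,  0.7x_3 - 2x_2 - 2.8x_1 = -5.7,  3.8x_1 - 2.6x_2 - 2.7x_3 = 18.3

Row-reduce the augmented matrix:
R1 ← R1 / (33/10).
R2 ← R2 + 2·R1.
R3 ← R3 + 14/5·R1.
R4 ← R4 − 19/5·R1.
R2 ← R2 / (-54/55).
R1 ← R1 + 1/11·R2.
R3 ← R3 + 124/55·R2.
R4 ← R4 + 124/55·R2.
R3 ← R3 / (8011/810).
R1 ← R1 + 7/81·R3.
R2 ← R2 − 382/81·R3.
R4 ← R4 − 8011/810·R3.
R4 reduces to 0 = 0, so the extra equation is consistent.
Reading off the reduced rows gives x_1 = 2, x_2 = -1, x_3 = -3.

x_1 = 2, x_2 = -1, x_3 = -3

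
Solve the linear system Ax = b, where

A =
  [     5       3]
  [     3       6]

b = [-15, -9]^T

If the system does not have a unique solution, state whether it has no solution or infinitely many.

x_1 = -3, x_2 = 0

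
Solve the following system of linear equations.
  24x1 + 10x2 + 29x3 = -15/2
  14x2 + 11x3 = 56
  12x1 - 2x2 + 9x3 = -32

Row-reduce:
R1 ← R1 / (24).
R3 ← R3 − 12·R1.
R2 ← R2 / (14).
R1 ← R1 − 5/12·R2.
R3 ← R3 + 7·R2.
Row 3 reduces to 0 = -1/4, a contradiction. The system is inconsistent.

no solution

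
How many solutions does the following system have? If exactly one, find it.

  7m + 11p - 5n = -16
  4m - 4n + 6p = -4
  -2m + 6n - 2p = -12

no solution

Row-reduce:
R1 ← R1 / (7).
R2 ← R2 − 4·R1.
R3 ← R3 + 2·R1.
R2 ← R2 / (-8/7).
R1 ← R1 + 5/7·R2.
R3 ← R3 − 32/7·R2.
Row 3 reduces to 0 = 4, a contradiction. The system is inconsistent.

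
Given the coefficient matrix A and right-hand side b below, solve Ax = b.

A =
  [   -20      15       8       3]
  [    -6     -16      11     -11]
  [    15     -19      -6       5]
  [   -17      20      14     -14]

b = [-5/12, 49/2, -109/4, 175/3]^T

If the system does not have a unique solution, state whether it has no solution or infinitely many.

Row-reduce the augmented matrix:
R1 ← R1 / (-20).
R2 ← R2 + 6·R1.
R3 ← R3 − 15·R1.
R4 ← R4 + 17·R1.
R2 ← R2 / (-41/2).
R1 ← R1 + 3/4·R2.
R3 ← R3 + 31/4·R2.
R4 ← R4 − 29/4·R2.
R3 ← R3 / (-1333/410).
R1 ← R1 + 293/410·R3.
R2 ← R2 + 86/205·R3.
R4 ← R4 − 4199/410·R3.
R4 ← R4 / (21662/1333).
R1 ← R1 + 3062/1333·R4.
R2 ← R2 + 29/31·R4.
R3 ← R3 + 4817/1333·R4.
Reading off the reduced rows gives x_1 = 1/3, x_2 = 3/4, x_3 = 1/2, x_4 = -3.

x_1 = 1/3, x_2 = 3/4, x_3 = 1/2, x_4 = -3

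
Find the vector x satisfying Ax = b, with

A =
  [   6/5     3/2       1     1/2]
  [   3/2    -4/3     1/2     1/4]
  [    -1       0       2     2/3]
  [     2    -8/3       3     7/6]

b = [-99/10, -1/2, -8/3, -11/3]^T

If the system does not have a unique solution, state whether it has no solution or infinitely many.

Row-reduce:
R1 ← R1 / (6/5).
R2 ← R2 − 3/2·R1.
R3 ← R3 + 1·R1.
R4 ← R4 − 2·R1.
R2 ← R2 / (-77/24).
R1 ← R1 − 5/4·R2.
R3 ← R3 − 5/4·R2.
R4 ← R4 + 31/6·R2.
R3 ← R3 / (587/231).
R1 ← R1 − 125/231·R3.
R2 ← R2 − 18/77·R3.
R4 ← R4 − 587/231·R3.
Rank is 3 with 4 unknowns, leaving x_4 free.

infinitely many solutions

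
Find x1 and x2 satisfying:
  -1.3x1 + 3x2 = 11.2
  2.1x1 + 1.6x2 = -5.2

x1 = -4, x2 = 2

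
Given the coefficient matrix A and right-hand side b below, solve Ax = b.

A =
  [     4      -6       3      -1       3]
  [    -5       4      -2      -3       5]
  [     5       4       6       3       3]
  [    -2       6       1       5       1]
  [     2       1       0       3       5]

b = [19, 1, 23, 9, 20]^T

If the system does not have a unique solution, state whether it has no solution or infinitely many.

x_1 = 0, x_2 = -1, x_3 = 2, x_4 = 2, x_5 = 3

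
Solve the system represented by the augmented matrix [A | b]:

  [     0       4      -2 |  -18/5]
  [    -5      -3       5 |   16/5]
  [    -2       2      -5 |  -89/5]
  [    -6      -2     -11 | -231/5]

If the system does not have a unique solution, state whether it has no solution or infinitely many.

x_1 = 2, x_2 = 3/5, x_3 = 3

Row-reduce the augmented matrix:
Swap R1 and R2.
R1 ← R1 / (-5).
R3 ← R3 + 2·R1.
R4 ← R4 + 6·R1.
R2 ← R2 / (4).
R1 ← R1 − 3/5·R2.
R3 ← R3 − 16/5·R2.
R4 ← R4 − 8/5·R2.
R3 ← R3 / (-27/5).
R1 ← R1 + 7/10·R3.
R2 ← R2 + 1/2·R3.
R4 ← R4 + 81/5·R3.
R4 reduces to 0 = 0, so the extra equation is consistent.
Reading off the reduced rows gives x_1 = 2, x_2 = 3/5, x_3 = 3.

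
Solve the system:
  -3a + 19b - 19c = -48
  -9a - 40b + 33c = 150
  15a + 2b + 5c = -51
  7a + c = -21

no solution

Row-reduce:
R1 ← R1 / (-3).
R2 ← R2 + 9·R1.
R3 ← R3 − 15·R1.
R4 ← R4 − 7·R1.
R2 ← R2 / (-97).
R1 ← R1 + 19/3·R2.
R3 ← R3 − 97·R2.
R4 ← R4 − 133/3·R2.
Swap R3 and R4.
R3 ← R3 / (-640/291).
R1 ← R1 − 133/291·R3.
R2 ← R2 + 90/97·R3.
Row 4 reduces to 0 = 3, a contradiction. The system is inconsistent.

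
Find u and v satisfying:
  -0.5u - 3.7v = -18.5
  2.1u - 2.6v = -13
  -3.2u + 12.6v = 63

Row-reduce the augmented matrix:
R1 ← R1 / (-1/2).
R2 ← R2 − 21/10·R1.
R3 ← R3 + 16/5·R1.
R2 ← R2 / (-907/50).
R1 ← R1 − 37/5·R2.
R3 ← R3 − 907/25·R2.
R3 reduces to 0 = 0, so the extra equation is consistent.
Reading off the reduced rows gives u = 0, v = 5.

u = 0, v = 5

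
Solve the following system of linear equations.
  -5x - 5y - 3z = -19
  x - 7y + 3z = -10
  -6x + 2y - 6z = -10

Row-reduce:
R1 ← R1 / (-5).
R2 ← R2 − 1·R1.
R3 ← R3 + 6·R1.
R2 ← R2 / (-8).
R1 ← R1 − 1·R2.
R3 ← R3 − 8·R2.
Row 3 reduces to 0 = -1, a contradiction. The system is inconsistent.

no solution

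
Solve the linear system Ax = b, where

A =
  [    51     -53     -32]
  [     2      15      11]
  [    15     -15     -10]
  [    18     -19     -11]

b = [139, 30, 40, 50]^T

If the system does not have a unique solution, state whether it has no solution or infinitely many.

no solution

Row-reduce:
R1 ← R1 / (51).
R2 ← R2 − 2·R1.
R3 ← R3 − 15·R1.
R4 ← R4 − 18·R1.
R2 ← R2 / (871/51).
R1 ← R1 + 53/51·R2.
R3 ← R3 − 10/17·R2.
R4 ← R4 + 5/17·R2.
R3 ← R3 / (-880/871).
R1 ← R1 − 103/871·R3.
R2 ← R2 − 625/871·R3.
R4 ← R4 − 440/871·R3.
Row 4 reduces to 0 = 1/2, a contradiction. The system is inconsistent.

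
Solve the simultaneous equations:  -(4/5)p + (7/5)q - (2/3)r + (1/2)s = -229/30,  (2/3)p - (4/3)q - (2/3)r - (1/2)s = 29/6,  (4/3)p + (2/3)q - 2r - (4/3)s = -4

infinitely many solutions

Row-reduce:
R1 ← R1 / (-4/5).
R2 ← R2 − 2/3·R1.
R3 ← R3 − 4/3·R1.
R2 ← R2 / (-1/6).
R1 ← R1 + 7/4·R2.
R3 ← R3 − 3·R2.
R3 ← R3 / (-226/9).
R1 ← R1 − 41/3·R3.
R2 ← R2 − 22/3·R3.
Rank is 3 with 4 unknowns, leaving s free.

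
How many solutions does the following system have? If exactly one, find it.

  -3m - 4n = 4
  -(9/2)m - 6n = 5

no solution

Row-reduce:
R1 ← R1 / (-3).
R2 ← R2 + 9/2·R1.
Row 2 reduces to 0 = -1, a contradiction. The system is inconsistent.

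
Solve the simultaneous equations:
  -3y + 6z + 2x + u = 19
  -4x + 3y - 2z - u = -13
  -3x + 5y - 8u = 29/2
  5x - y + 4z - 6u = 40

no solution

Row-reduce:
R1 ← R1 / (2).
R2 ← R2 + 4·R1.
R3 ← R3 + 3·R1.
R4 ← R4 − 5·R1.
R2 ← R2 / (-3).
R1 ← R1 + 3/2·R2.
R3 ← R3 − 1/2·R2.
R4 ← R4 − 13/2·R2.
R3 ← R3 / (32/3).
R1 ← R1 + 2·R3.
R2 ← R2 + 10/3·R3.
R4 ← R4 − 32/3·R3.
Row 4 reduces to 0 = -1/2, a contradiction. The system is inconsistent.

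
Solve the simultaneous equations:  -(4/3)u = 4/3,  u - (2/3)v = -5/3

From equation 2: u = -5/3 + 2/3·v.
Substitute into equation 1 and solve: v = 1.
Then u = -1.

u = -1, v = 1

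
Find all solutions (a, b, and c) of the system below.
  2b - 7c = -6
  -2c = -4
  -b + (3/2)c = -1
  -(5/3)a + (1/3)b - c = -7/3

Row-reduce the augmented matrix:
Swap R1 and R4.
R1 ← R1 / (-5/3).
Swap R2 and R3.
R2 ← R2 / (-1).
R1 ← R1 + 1/5·R2.
R4 ← R4 − 2·R2.
R3 ← R3 / (-2).
R1 ← R1 − 3/10·R3.
R2 ← R2 + 3/2·R3.
R4 ← R4 + 4·R3.
R4 reduces to 0 = 0, so the extra equation is consistent.
Reading off the reduced rows gives a = 1, b = 4, c = 2.

a = 1, b = 4, c = 2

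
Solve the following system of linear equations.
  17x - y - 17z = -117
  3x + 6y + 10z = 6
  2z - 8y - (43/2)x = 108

infinitely many solutions

Row-reduce:
R1 ← R1 / (17).
R2 ← R2 − 3·R1.
R3 ← R3 + 43/2·R1.
R2 ← R2 / (105/17).
R1 ← R1 + 1/17·R2.
R3 ← R3 + 315/34·R2.
Rank is 2 with 3 unknowns, leaving z free.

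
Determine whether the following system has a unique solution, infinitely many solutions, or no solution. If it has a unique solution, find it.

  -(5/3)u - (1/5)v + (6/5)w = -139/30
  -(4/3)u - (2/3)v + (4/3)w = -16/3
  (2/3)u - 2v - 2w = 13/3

Row-reduce the augmented matrix:
R1 ← R1 / (-5/3).
R2 ← R2 + 4/3·R1.
R3 ← R3 − 2/3·R1.
R2 ← R2 / (-38/75).
R1 ← R1 − 3/25·R2.
R3 ← R3 + 52/25·R2.
R3 ← R3 / (-58/19).
R1 ← R1 + 12/19·R3.
R2 ← R2 + 14/19·R3.
Reading off the reduced rows gives u = 1/2, v = 1, w = -3.

u = 1/2, v = 1, w = -3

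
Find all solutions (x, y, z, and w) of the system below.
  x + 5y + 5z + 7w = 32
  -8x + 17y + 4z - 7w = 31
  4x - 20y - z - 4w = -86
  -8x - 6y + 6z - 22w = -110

Row-reduce:
R2 ← R2 + 8·R1.
R3 ← R3 − 4·R1.
R4 ← R4 + 8·R1.
R2 ← R2 / (57).
R1 ← R1 − 5·R2.
R3 ← R3 + 40·R2.
R4 ← R4 − 34·R2.
R3 ← R3 / (563/57).
R1 ← R1 − 65/57·R3.
R2 ← R2 − 44/57·R3.
R4 ← R4 − 1126/57·R3.
Rank is 3 with 4 unknowns, leaving w free.

infinitely many solutions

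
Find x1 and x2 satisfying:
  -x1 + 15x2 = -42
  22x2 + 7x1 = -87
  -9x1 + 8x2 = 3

x1 = -3, x2 = -3

Row-reduce the augmented matrix:
R1 ← R1 / (-1).
R2 ← R2 − 7·R1.
R3 ← R3 + 9·R1.
R2 ← R2 / (127).
R1 ← R1 + 15·R2.
R3 ← R3 + 127·R2.
R3 reduces to 0 = 0, so the extra equation is consistent.
Reading off the reduced rows gives x1 = -3, x2 = -3.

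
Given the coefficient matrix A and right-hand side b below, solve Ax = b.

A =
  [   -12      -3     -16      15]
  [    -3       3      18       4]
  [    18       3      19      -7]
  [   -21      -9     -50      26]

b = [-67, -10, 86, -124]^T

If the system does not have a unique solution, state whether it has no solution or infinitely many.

infinitely many solutions

Row-reduce:
R1 ← R1 / (-12).
R2 ← R2 + 3·R1.
R3 ← R3 − 18·R1.
R4 ← R4 + 21·R1.
R2 ← R2 / (15/4).
R1 ← R1 − 1/4·R2.
R3 ← R3 + 3/2·R2.
R4 ← R4 + 15/4·R2.
R3 ← R3 / (19/5).
R1 ← R1 + 2/15·R3.
R2 ← R2 − 88/15·R3.
Rank is 3 with 4 unknowns, leaving x_4 free.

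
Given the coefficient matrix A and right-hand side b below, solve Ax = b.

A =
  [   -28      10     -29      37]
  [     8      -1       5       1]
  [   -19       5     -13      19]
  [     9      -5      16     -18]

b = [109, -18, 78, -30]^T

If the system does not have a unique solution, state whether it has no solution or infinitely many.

Row-reduce:
R1 ← R1 / (-28).
R2 ← R2 − 8·R1.
R3 ← R3 + 19·R1.
R4 ← R4 − 9·R1.
R2 ← R2 / (13/7).
R1 ← R1 + 5/14·R2.
R3 ← R3 + 25/14·R2.
R4 ← R4 + 25/14·R2.
R3 ← R3 / (183/52).
R1 ← R1 − 21/52·R3.
R2 ← R2 + 23/13·R3.
R4 ← R4 − 183/52·R3.
Row 4 reduces to 0 = 1, a contradiction. The system is inconsistent.

no solution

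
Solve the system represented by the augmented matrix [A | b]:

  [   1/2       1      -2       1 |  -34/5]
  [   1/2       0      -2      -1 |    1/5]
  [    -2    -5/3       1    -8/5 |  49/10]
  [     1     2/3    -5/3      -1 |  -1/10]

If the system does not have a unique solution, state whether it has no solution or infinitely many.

x_1 = 12/5, x_2 = -3, x_3 = 3/2, x_4 = -2

Row-reduce the augmented matrix:
R1 ← R1 / (1/2).
R2 ← R2 − 1/2·R1.
R3 ← R3 + 2·R1.
R4 ← R4 − 1·R1.
R2 ← R2 / (-1).
R1 ← R1 − 2·R2.
R3 ← R3 − 7/3·R2.
R4 ← R4 + 4/3·R2.
R3 ← R3 / (-7).
R1 ← R1 + 4·R3.
R4 ← R4 − 7/3·R3.
R4 ← R4 / (-49/45).
R1 ← R1 + 74/105·R4.
R2 ← R2 − 2·R4.
R3 ← R3 − 34/105·R4.
Reading off the reduced rows gives x_1 = 12/5, x_2 = -3, x_3 = 3/2, x_4 = -2.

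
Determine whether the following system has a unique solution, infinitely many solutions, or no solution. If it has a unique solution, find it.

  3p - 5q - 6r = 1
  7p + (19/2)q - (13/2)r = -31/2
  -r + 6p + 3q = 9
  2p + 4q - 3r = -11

no solution

Row-reduce:
R1 ← R1 / (3).
R2 ← R2 − 7·R1.
R3 ← R3 − 6·R1.
R4 ← R4 − 2·R1.
R2 ← R2 / (127/6).
R1 ← R1 + 5/3·R2.
R3 ← R3 − 13·R2.
R4 ← R4 − 22/3·R2.
R3 ← R3 / (812/127).
R1 ← R1 + 179/127·R3.
R2 ← R2 − 45/127·R3.
R4 ← R4 + 203/127·R3.
Row 4 reduces to 0 = -1, a contradiction. The system is inconsistent.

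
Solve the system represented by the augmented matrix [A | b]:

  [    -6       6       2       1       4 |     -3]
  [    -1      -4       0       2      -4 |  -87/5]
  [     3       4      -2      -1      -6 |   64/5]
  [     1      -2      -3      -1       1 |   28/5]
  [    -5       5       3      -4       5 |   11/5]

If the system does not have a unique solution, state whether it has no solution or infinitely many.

Row-reduce the augmented matrix:
R1 ← R1 / (-6).
R2 ← R2 + 1·R1.
R3 ← R3 − 3·R1.
R4 ← R4 − 1·R1.
R5 ← R5 + 5·R1.
R2 ← R2 / (-5).
R1 ← R1 + 1·R2.
R3 ← R3 − 7·R2.
R4 ← R4 + 1·R2.
R3 ← R3 / (-22/15).
R1 ← R1 + 4/15·R3.
R2 ← R2 − 1/15·R3.
R4 ← R4 + 13/5·R3.
R5 ← R5 − 4/3·R3.
R4 ← R4 / (-107/22).
R1 ← R1 + 10/11·R4.
R2 ← R2 + 3/11·R4.
R3 ← R3 + 31/22·R4.
R5 ← R5 + 65/22·R4.
R5 ← R5 / (-2229/107).
R1 ← R1 + 192/107·R5.
R2 ← R2 + 79/107·R5.
R3 ← R3 − 109/107·R5.
R4 ← R4 + 468/107·R5.
Reading off the reduced rows gives x_1 = 13/5, x_2 = 2, x_3 = -8/5, x_4 = -1, x_5 = 6/5.

x_1 = 13/5, x_2 = 2, x_3 = -8/5, x_4 = -1, x_5 = 6/5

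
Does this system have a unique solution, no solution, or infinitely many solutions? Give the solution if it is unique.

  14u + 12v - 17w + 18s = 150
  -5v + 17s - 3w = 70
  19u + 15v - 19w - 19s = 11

Row-reduce:
R1 ← R1 / (14).
R3 ← R3 − 19·R1.
R2 ← R2 / (-5).
R1 ← R1 − 6/7·R2.
R3 ← R3 + 9/7·R2.
R3 ← R3 / (339/70).
R1 ← R1 + 121/70·R3.
R2 ← R2 − 3/5·R3.
Rank is 3 with 4 unknowns, leaving s free.

infinitely many solutions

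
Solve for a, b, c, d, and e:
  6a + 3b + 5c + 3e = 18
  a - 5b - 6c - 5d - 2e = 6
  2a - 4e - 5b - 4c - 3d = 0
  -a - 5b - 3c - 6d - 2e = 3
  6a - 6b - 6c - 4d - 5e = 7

a = 2, b = -1, c = 0, d = -1, e = 3

Row-reduce the augmented matrix:
R1 ← R1 / (6).
R2 ← R2 − 1·R1.
R3 ← R3 − 2·R1.
R4 ← R4 + 1·R1.
R5 ← R5 − 6·R1.
R2 ← R2 / (-11/2).
R1 ← R1 − 1/2·R2.
R3 ← R3 + 6·R2.
R4 ← R4 + 9/2·R2.
R5 ← R5 + 9·R2.
R3 ← R3 / (59/33).
R1 ← R1 − 7/33·R3.
R2 ← R2 − 41/33·R3.
R4 ← R4 − 113/33·R3.
R5 ← R5 − 2/11·R3.
R4 ← R4 / (-390/59).
R1 ← R1 + 44/59·R4.
R2 ← R2 + 47/59·R4.
R3 ← R3 − 81/59·R4.
R5 ← R5 − 232/59·R4.
R5 ← R5 / (-149/195).
R1 ← R1 + 2/195·R5.
R2 ← R2 − 563/390·R5.
R3 ← R3 + 33/130·R5.
R4 ← R4 + 289/390·R5.
Reading off the reduced rows gives a = 2, b = -1, c = 0, d = -1, e = 3.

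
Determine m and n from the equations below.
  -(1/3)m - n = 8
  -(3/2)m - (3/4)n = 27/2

m = -6, n = -6

Row-reduce the augmented matrix:
R1 ← R1 / (-1/3).
R2 ← R2 + 3/2·R1.
R2 ← R2 / (15/4).
R1 ← R1 − 3·R2.
Reading off the reduced rows gives m = -6, n = -6.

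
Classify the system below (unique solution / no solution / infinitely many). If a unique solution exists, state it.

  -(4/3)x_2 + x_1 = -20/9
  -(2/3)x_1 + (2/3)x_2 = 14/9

Row-reduce the augmented matrix:
R2 ← R2 + 2/3·R1.
R2 ← R2 / (-2/9).
R1 ← R1 + 4/3·R2.
Reading off the reduced rows gives x_1 = -8/3, x_2 = -1/3.

x_1 = -8/3, x_2 = -1/3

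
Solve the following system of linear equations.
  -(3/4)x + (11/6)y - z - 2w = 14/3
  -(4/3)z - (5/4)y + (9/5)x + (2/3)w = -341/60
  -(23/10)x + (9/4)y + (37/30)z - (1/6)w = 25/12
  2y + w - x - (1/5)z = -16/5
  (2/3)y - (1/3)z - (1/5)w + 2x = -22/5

no solution

Row-reduce:
R1 ← R1 / (-3/4).
R2 ← R2 − 9/5·R1.
R3 ← R3 + 23/10·R1.
R4 ← R4 + 1·R1.
R5 ← R5 − 2·R1.
R2 ← R2 / (63/20).
R1 ← R1 + 22/9·R2.
R3 ← R3 + 607/180·R2.
R4 ← R4 + 4/9·R2.
R5 ← R5 − 50/9·R2.
R3 ← R3 / (737/2430).
R1 ← R1 + 380/243·R3.
R2 ← R2 + 32/27·R3.
R4 ← R4 − 737/1215·R3.
R5 ← R5 − 871/243·R3.
Swap R4 and R5.
R4 ← R4 / (-19016/1155).
R1 ← R1 − 5460/737·R4.
R2 ← R2 − 24312/5159·R4.
R3 ← R3 − 26225/5159·R4.
Row 5 reduces to 0 = 4, a contradiction. The system is inconsistent.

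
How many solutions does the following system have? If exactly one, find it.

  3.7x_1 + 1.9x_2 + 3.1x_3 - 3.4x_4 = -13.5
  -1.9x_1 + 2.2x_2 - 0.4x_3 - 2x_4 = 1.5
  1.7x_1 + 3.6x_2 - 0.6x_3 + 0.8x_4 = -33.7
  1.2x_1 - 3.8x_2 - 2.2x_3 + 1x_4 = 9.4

x_1 = -5, x_2 = -6, x_3 = 2, x_4 = -3

Row-reduce the augmented matrix:
R1 ← R1 / (37/10).
R2 ← R2 + 19/10·R1.
R3 ← R3 − 17/10·R1.
R4 ← R4 − 6/5·R1.
R2 ← R2 / (235/74).
R1 ← R1 − 19/37·R2.
R3 ← R3 − 1009/370·R2.
R4 ← R4 + 817/185·R2.
R3 ← R3 / (-17906/5875).
R1 ← R1 − 758/1175·R3.
R2 ← R2 − 441/1175·R3.
R4 ← R4 + 9094/5875·R3.
R4 ← R4 / (-265901/44765).
R1 ← R1 − 7768/8953·R4.
R2 ← R2 + 630/1279·R4.
R3 ← R3 + 16388/8953·R4.
Reading off the reduced rows gives x_1 = -5, x_2 = -6, x_3 = 2, x_4 = -3.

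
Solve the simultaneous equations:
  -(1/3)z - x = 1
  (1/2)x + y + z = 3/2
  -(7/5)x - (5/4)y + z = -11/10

Row-reduce the augmented matrix:
R1 ← R1 / (-1).
R2 ← R2 − 1/2·R1.
R3 ← R3 + 7/5·R1.
R3 ← R3 + 5/4·R2.
R3 ← R3 / (301/120).
R1 ← R1 − 1/3·R3.
R2 ← R2 − 5/6·R3.
Reading off the reduced rows gives x = -1, y = 2, z = 0.

x = -1, y = 2, z = 0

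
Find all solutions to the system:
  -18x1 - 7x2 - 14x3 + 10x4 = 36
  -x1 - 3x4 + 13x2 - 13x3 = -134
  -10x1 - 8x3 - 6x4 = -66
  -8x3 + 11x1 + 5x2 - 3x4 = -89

x1 = -1, x2 = -4, x3 = 5, x4 = 6

Row-reduce the augmented matrix:
R1 ← R1 / (-18).
R2 ← R2 + 1·R1.
R3 ← R3 + 10·R1.
R4 ← R4 − 11·R1.
R2 ← R2 / (241/18).
R1 ← R1 − 7/18·R2.
R3 ← R3 − 35/9·R2.
R4 ← R4 − 13/18·R2.
R3 ← R3 / (802/241).
R1 ← R1 − 273/241·R3.
R2 ← R2 + 220/241·R3.
R4 ← R4 + 3831/241·R3.
R4 ← R4 / (-18832/401).
R1 ← R1 − 1255/401·R4.
R2 ← R2 + 1264/401·R4.
R3 ← R3 + 1268/401·R4.
Reading off the reduced rows gives x1 = -1, x2 = -4, x3 = 5, x4 = 6.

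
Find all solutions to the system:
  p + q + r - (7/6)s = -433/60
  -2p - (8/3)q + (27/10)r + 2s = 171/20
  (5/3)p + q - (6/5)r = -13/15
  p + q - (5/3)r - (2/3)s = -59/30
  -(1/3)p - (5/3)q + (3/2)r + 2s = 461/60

p = 1/5, q = -3, r = -3/2, s = 5/2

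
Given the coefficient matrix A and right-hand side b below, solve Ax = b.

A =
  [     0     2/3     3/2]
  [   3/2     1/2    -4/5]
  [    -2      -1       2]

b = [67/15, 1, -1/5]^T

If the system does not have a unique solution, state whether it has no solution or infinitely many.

Row-reduce the augmented matrix:
Swap R1 and R2.
R1 ← R1 / (3/2).
R3 ← R3 + 2·R1.
R2 ← R2 / (2/3).
R1 ← R1 − 1/3·R2.
R3 ← R3 + 1/3·R2.
R3 ← R3 / (101/60).
R1 ← R1 + 77/60·R3.
R2 ← R2 − 9/4·R3.
Reading off the reduced rows gives x_1 = 1, x_2 = 11/5, x_3 = 2.

x_1 = 1, x_2 = 11/5, x_3 = 2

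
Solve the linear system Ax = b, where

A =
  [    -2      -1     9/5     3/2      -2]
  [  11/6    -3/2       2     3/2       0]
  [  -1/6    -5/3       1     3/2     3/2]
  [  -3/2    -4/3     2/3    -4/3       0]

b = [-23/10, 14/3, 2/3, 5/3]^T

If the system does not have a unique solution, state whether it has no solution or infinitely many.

infinitely many solutions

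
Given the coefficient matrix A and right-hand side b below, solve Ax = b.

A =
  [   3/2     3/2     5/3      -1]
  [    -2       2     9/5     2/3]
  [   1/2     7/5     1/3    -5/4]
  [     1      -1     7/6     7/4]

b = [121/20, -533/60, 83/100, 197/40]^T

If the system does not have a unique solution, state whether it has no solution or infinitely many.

x_1 = 3, x_2 = -14/5, x_3 = 9/4, x_4 = -2

Row-reduce the augmented matrix:
R1 ← R1 / (3/2).
R2 ← R2 + 2·R1.
R3 ← R3 − 1/2·R1.
R4 ← R4 − 1·R1.
R2 ← R2 / (4).
R1 ← R1 − 1·R2.
R3 ← R3 − 9/10·R2.
R4 ← R4 + 2·R2.
R3 ← R3 / (-2029/1800).
R1 ← R1 − 19/180·R3.
R2 ← R2 − 181/180·R3.
R4 ← R4 − 31/15·R3.
R4 ← R4 / (16501/24348).
R1 ← R1 + 6961/12174·R4.
R2 ← R2 + 10355/12174·R4.
R3 ← R3 − 1380/2029·R4.
Reading off the reduced rows gives x_1 = 3, x_2 = -14/5, x_3 = 9/4, x_4 = -2.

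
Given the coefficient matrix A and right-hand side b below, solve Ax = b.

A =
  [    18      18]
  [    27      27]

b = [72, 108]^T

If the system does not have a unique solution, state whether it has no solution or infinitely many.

infinitely many solutions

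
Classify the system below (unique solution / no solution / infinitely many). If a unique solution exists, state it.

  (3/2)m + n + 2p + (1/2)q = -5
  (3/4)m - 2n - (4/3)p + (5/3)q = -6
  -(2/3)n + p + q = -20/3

infinitely many solutions

Row-reduce:
R1 ← R1 / (3/2).
R2 ← R2 − 3/4·R1.
R2 ← R2 / (-5/2).
R1 ← R1 − 2/3·R2.
R3 ← R3 + 2/3·R2.
R3 ← R3 / (73/45).
R1 ← R1 − 32/45·R3.
R2 ← R2 − 14/15·R3.
Rank is 3 with 4 unknowns, leaving q free.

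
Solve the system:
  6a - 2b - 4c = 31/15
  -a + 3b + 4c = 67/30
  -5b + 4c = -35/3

a = 1/2, b = 9/5, c = -2/3

Row-reduce the augmented matrix:
R1 ← R1 / (6).
R2 ← R2 + 1·R1.
R2 ← R2 / (8/3).
R1 ← R1 + 1/3·R2.
R3 ← R3 + 5·R2.
R3 ← R3 / (41/4).
R1 ← R1 + 1/4·R3.
R2 ← R2 − 5/4·R3.
Reading off the reduced rows gives a = 1/2, b = 9/5, c = -2/3.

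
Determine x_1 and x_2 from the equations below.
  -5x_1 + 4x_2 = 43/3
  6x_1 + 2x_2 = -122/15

Row-reduce the augmented matrix:
R1 ← R1 / (-5).
R2 ← R2 − 6·R1.
R2 ← R2 / (34/5).
R1 ← R1 + 4/5·R2.
Reading off the reduced rows gives x_1 = -9/5, x_2 = 4/3.

x_1 = -9/5, x_2 = 4/3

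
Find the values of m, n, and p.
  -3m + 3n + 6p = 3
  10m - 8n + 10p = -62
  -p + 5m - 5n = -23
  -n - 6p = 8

Row-reduce the augmented matrix:
R1 ← R1 / (-3).
R2 ← R2 − 10·R1.
R3 ← R3 − 5·R1.
R2 ← R2 / (2).
R1 ← R1 + 1·R2.
R4 ← R4 + 1·R2.
R3 ← R3 / (9).
R1 ← R1 − 13·R3.
R2 ← R2 − 15·R3.
R4 ← R4 − 9·R3.
R4 reduces to 0 = 0, so the extra equation is consistent.
Reading off the reduced rows gives m = -1, n = 4, p = -2.

m = -1, n = 4, p = -2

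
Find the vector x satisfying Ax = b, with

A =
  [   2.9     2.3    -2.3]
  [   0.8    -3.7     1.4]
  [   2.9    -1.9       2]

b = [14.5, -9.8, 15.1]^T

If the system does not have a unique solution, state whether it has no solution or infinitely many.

Row-reduce the augmented matrix:
R1 ← R1 / (29/10).
R2 ← R2 − 4/5·R1.
R3 ← R3 − 29/10·R1.
R2 ← R2 / (-1257/290).
R1 ← R1 − 23/29·R2.
R3 ← R3 + 21/5·R2.
R3 ← R3 / (9757/4190).
R1 ← R1 + 529/1257·R3.
R2 ← R2 + 590/1257·R3.
Reading off the reduced rows gives x_1 = 5, x_2 = 6, x_3 = 6.

x_1 = 5, x_2 = 6, x_3 = 6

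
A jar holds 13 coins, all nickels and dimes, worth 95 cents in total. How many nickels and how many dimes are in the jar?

Let n = nickels, d = dimes.
  d + n = 13
  5n + 10d = 95
Row-reduce the augmented matrix:
R2 ← R2 − 5·R1.
R2 ← R2 / (5).
R1 ← R1 − 1·R2.
Reading off the reduced rows gives n = 7, d = 6.

nickels: 7, dimes: 6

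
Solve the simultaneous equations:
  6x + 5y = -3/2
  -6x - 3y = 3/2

x = -1/4, y = 0

Row-reduce the augmented matrix:
R1 ← R1 / (6).
R2 ← R2 + 6·R1.
R2 ← R2 / (2).
R1 ← R1 − 5/6·R2.
Reading off the reduced rows gives x = -1/4, y = 0.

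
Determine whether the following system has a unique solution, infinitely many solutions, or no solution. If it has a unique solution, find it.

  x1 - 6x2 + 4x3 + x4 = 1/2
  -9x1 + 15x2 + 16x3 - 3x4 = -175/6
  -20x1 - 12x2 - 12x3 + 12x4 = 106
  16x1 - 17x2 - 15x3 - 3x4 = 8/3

x1 = -5/2, x2 = -4/3, x3 = -5/3, x4 = 5/3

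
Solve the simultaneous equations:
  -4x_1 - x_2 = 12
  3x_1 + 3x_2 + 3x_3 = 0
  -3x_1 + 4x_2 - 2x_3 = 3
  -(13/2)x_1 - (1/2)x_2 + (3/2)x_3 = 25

no solution

Row-reduce:
R1 ← R1 / (-4).
R2 ← R2 − 3·R1.
R3 ← R3 + 3·R1.
R4 ← R4 + 13/2·R1.
R2 ← R2 / (9/4).
R1 ← R1 − 1/4·R2.
R3 ← R3 − 19/4·R2.
R4 ← R4 − 9/8·R2.
R3 ← R3 / (-25/3).
R1 ← R1 + 1/3·R3.
R2 ← R2 − 4/3·R3.
Row 4 reduces to 0 = 1, a contradiction. The system is inconsistent.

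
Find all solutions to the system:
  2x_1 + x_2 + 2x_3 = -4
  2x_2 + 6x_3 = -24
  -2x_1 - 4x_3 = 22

Row-reduce the augmented matrix:
R1 ← R1 / (2).
R3 ← R3 + 2·R1.
R2 ← R2 / (2).
R1 ← R1 − 1/2·R2.
R3 ← R3 − 1·R2.
R3 ← R3 / (-5).
R1 ← R1 + 1/2·R3.
R2 ← R2 − 3·R3.
Reading off the reduced rows gives x_1 = 1, x_2 = 6, x_3 = -6.

x_1 = 1, x_2 = 6, x_3 = -6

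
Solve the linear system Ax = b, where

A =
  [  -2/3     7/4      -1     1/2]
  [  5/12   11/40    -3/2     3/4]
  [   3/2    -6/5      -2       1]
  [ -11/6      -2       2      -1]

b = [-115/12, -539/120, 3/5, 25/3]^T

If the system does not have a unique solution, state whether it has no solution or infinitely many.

Row-reduce:
R1 ← R1 / (-2/3).
R2 ← R2 − 5/12·R1.
R3 ← R3 − 3/2·R1.
R4 ← R4 + 11/6·R1.
R2 ← R2 / (219/160).
R1 ← R1 + 21/8·R2.
R3 ← R3 − 219/80·R2.
R4 ← R4 + 109/16·R2.
Swap R3 and R4.
R3 ← R3 / (-1276/219).
R1 ← R1 + 188/73·R3.
R2 ← R2 + 340/219·R3.
Rank is 3 with 4 unknowns, leaving x_4 free.

infinitely many solutions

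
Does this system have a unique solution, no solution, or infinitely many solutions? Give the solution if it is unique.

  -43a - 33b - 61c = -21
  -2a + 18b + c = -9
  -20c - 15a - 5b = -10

Row-reduce:
R1 ← R1 / (-43).
R2 ← R2 + 2·R1.
R3 ← R3 + 15·R1.
R2 ← R2 / (840/43).
R1 ← R1 − 33/43·R2.
R3 ← R3 − 280/43·R2.
Rank is 2 with 3 unknowns, leaving c free.

infinitely many solutions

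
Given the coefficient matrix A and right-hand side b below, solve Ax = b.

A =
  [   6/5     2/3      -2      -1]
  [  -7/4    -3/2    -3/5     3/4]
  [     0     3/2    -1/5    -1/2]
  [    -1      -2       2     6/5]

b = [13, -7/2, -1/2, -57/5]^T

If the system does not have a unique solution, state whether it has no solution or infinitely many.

x_1 = 5, x_2 = 0, x_3 = -5, x_4 = 3

Row-reduce the augmented matrix:
R1 ← R1 / (6/5).
R2 ← R2 + 7/4·R1.
R4 ← R4 + 1·R1.
R2 ← R2 / (-19/36).
R1 ← R1 − 5/9·R2.
R3 ← R3 − 3/2·R2.
R4 ← R4 + 13/9·R2.
R3 ← R3 / (-1937/190).
R1 ← R1 + 102/19·R3.
R2 ← R2 − 633/95·R3.
R4 ← R4 − 946/95·R3.
R4 ← R4 / (-1448/9685).
R1 ← R1 + 495/1937·R4.
R2 ← R2 + 582/1937·R4.
R3 ← R3 − 955/3874·R4.
Reading off the reduced rows gives x_1 = 5, x_2 = 0, x_3 = -5, x_4 = 3.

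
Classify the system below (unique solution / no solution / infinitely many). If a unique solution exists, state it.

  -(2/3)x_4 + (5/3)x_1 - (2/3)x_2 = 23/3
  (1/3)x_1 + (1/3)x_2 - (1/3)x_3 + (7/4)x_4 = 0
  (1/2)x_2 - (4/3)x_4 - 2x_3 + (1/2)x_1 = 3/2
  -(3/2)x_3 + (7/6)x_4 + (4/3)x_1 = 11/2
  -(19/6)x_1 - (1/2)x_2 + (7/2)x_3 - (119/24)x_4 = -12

no solution

Row-reduce:
R1 ← R1 / (5/3).
R2 ← R2 − 1/3·R1.
R3 ← R3 − 1/2·R1.
R4 ← R4 − 4/3·R1.
R5 ← R5 + 19/6·R1.
R2 ← R2 / (7/15).
R1 ← R1 + 2/5·R2.
R3 ← R3 − 7/10·R2.
R4 ← R4 − 8/15·R2.
R5 ← R5 + 53/30·R2.
R3 ← R3 / (-3/2).
R1 ← R1 + 2/7·R3.
R2 ← R2 + 5/7·R3.
R4 ← R4 + 47/42·R3.
R5 ← R5 − 47/21·R3.
R4 ← R4 / (3781/1512).
R1 ← R1 − 124/63·R4.
R2 ← R2 − 373/63·R4.
R3 ← R3 − 95/36·R4.
R5 ← R5 + 3781/756·R4.
Row 5 reduces to 0 = -1, a contradiction. The system is inconsistent.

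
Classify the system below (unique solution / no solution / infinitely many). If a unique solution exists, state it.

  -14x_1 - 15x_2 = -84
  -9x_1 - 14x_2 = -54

Row-reduce the augmented matrix:
R1 ← R1 / (-14).
R2 ← R2 + 9·R1.
R2 ← R2 / (-61/14).
R1 ← R1 − 15/14·R2.
Reading off the reduced rows gives x_1 = 6, x_2 = 0.

x_1 = 6, x_2 = 0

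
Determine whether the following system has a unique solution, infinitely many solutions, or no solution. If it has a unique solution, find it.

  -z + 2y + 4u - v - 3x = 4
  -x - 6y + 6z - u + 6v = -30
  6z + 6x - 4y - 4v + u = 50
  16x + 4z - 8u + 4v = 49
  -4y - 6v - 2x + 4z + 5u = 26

no solution

Row-reduce:
R1 ← R1 / (-3).
R2 ← R2 + 1·R1.
R3 ← R3 − 6·R1.
R4 ← R4 − 16·R1.
R5 ← R5 + 2·R1.
R2 ← R2 / (-20/3).
R1 ← R1 + 2/3·R2.
R4 ← R4 − 32/3·R2.
R5 ← R5 + 16/3·R2.
R3 ← R3 / (4).
R1 ← R1 + 3/10·R3.
R2 ← R2 + 19/20·R3.
R4 ← R4 − 44/5·R3.
R5 ← R5 + 2/5·R3.
R4 ← R4 / (-51/5).
R1 ← R1 + 17/40·R4.
R2 ← R2 − 199/80·R4.
R3 ← R3 − 9/4·R4.
R5 ← R5 − 51/10·R4.
Row 5 reduces to 0 = 1/2, a contradiction. The system is inconsistent.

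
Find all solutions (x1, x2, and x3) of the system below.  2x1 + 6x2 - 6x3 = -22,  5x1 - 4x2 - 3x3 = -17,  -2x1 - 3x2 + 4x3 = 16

x1 = -5, x2 = -2, x3 = 0

Row-reduce the augmented matrix:
R1 ← R1 / (2).
R2 ← R2 − 5·R1.
R3 ← R3 + 2·R1.
R2 ← R2 / (-19).
R1 ← R1 − 3·R2.
R3 ← R3 − 3·R2.
R3 ← R3 / (-2/19).
R1 ← R1 + 21/19·R3.
R2 ← R2 + 12/19·R3.
Reading off the reduced rows gives x1 = -5, x2 = -2, x3 = 0.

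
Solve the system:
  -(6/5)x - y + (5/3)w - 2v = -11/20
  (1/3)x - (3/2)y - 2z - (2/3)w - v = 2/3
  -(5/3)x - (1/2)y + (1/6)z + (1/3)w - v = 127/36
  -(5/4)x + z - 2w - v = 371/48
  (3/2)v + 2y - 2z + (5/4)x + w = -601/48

x = -9/4, y = -3, z = 5/3, w = -9/4, v = 5/4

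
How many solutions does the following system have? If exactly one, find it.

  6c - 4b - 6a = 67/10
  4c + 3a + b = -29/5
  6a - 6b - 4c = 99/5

Row-reduce the augmented matrix:
R1 ← R1 / (-6).
R2 ← R2 − 3·R1.
R3 ← R3 − 6·R1.
R2 ← R2 / (-1).
R1 ← R1 − 2/3·R2.
R3 ← R3 + 10·R2.
R3 ← R3 / (-68).
R1 ← R1 − 11/3·R3.
R2 ← R2 + 7·R3.
Reading off the reduced rows gives a = 0, b = -14/5, c = -3/4.

a = 0, b = -14/5, c = -3/4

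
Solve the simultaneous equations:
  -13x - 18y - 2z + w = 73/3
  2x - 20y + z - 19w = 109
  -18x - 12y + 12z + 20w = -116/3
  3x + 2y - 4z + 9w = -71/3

Row-reduce the augmented matrix:
R1 ← R1 / (-13).
R2 ← R2 − 2·R1.
R3 ← R3 + 18·R1.
R4 ← R4 − 3·R1.
R2 ← R2 / (-296/13).
R1 ← R1 − 18/13·R2.
R3 ← R3 − 168/13·R2.
R4 ← R4 + 28/13·R2.
R3 ← R3 / (561/37).
R1 ← R1 − 29/148·R3.
R2 ← R2 + 9/296·R3.
R4 ← R4 + 335/74·R3.
R4 ← R4 / (7505/561).
R1 ← R1 + 1487/1122·R4.
R2 ← R2 − 631/748·R4.
R3 ← R3 − 293/561·R4.
Reading off the reduced rows gives x = 2, y = -3, z = 2/3, w = -7/3.

x = 2, y = -3, z = 2/3, w = -7/3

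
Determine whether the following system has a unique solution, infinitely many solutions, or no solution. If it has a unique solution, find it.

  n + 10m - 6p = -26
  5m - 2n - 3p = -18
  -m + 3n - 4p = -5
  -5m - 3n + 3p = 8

m = -1, n = 2, p = 3

Row-reduce the augmented matrix:
R1 ← R1 / (10).
R2 ← R2 − 5·R1.
R3 ← R3 + 1·R1.
R4 ← R4 + 5·R1.
R2 ← R2 / (-5/2).
R1 ← R1 − 1/10·R2.
R3 ← R3 − 31/10·R2.
R4 ← R4 + 5/2·R2.
R3 ← R3 / (-23/5).
R1 ← R1 + 3/5·R3.
R4 reduces to 0 = 0, so the extra equation is consistent.
Reading off the reduced rows gives m = -1, n = 2, p = 3.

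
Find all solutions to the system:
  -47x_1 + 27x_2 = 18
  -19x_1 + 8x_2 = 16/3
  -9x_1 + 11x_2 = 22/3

x_1 = 0, x_2 = 2/3

Row-reduce the augmented matrix:
R1 ← R1 / (-47).
R2 ← R2 + 19·R1.
R3 ← R3 + 9·R1.
R2 ← R2 / (-137/47).
R1 ← R1 + 27/47·R2.
R3 ← R3 − 274/47·R2.
R3 reduces to 0 = 0, so the extra equation is consistent.
Reading off the reduced rows gives x_1 = 0, x_2 = 2/3.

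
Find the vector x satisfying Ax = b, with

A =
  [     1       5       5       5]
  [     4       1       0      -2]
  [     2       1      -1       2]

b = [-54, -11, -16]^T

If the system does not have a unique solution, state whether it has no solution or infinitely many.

infinitely many solutions

Row-reduce:
R2 ← R2 − 4·R1.
R3 ← R3 − 2·R1.
R2 ← R2 / (-19).
R1 ← R1 − 5·R2.
R3 ← R3 + 9·R2.
R3 ← R3 / (-29/19).
R1 ← R1 + 5/19·R3.
R2 ← R2 − 20/19·R3.
Rank is 3 with 4 unknowns, leaving x_4 free.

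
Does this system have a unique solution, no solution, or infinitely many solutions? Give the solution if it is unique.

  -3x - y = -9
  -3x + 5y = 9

x = 2, y = 3

From equation 1: y = 9 − 3·x.
Substitute into equation 2 and solve: x = 2.
Then y = 3.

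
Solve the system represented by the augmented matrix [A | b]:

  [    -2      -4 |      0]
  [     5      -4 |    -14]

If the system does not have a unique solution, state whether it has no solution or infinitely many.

x_1 = -2, x_2 = 1

Row-reduce the augmented matrix:
R1 ← R1 / (-2).
R2 ← R2 − 5·R1.
R2 ← R2 / (-14).
R1 ← R1 − 2·R2.
Reading off the reduced rows gives x_1 = -2, x_2 = 1.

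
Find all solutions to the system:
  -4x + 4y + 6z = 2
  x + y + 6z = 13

Row-reduce:
R1 ← R1 / (-4).
R2 ← R2 − 1·R1.
R2 ← R2 / (2).
R1 ← R1 + 1·R2.
Rank is 2 with 3 unknowns, leaving z free.

infinitely many solutions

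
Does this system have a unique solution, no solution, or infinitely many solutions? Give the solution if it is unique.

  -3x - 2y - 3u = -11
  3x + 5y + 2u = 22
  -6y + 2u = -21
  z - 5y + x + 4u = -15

no solution

Row-reduce:
R1 ← R1 / (-3).
R2 ← R2 − 3·R1.
R4 ← R4 − 1·R1.
R2 ← R2 / (3).
R1 ← R1 − 2/3·R2.
R3 ← R3 + 6·R2.
R4 ← R4 + 17/3·R2.
Swap R3 and R4.
Row 4 reduces to 0 = 1, a contradiction. The system is inconsistent.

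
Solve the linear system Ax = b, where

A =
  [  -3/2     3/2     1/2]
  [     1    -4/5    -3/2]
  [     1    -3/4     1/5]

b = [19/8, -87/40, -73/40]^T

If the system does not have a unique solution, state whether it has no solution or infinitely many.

x_1 = -3, x_2 = -3/2, x_3 = 1/4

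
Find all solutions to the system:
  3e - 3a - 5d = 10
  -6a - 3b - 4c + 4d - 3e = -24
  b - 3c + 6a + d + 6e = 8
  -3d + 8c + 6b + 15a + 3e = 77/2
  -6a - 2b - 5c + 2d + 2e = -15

Row-reduce:
R1 ← R1 / (-3).
R2 ← R2 + 6·R1.
R3 ← R3 − 6·R1.
R4 ← R4 − 15·R1.
R5 ← R5 + 6·R1.
R2 ← R2 / (-3).
R3 ← R3 − 1·R2.
R4 ← R4 − 6·R2.
R5 ← R5 + 2·R2.
R3 ← R3 / (-13/3).
R2 ← R2 − 4/3·R3.
R5 ← R5 + 7/3·R3.
Swap R4 and R5.
R4 ← R4 / (5).
R1 ← R1 − 5/3·R4.
R2 ← R2 + 6·R4.
R3 ← R3 − 1·R4.
Row 5 reduces to 0 = 1/2, a contradiction. The system is inconsistent.

no solution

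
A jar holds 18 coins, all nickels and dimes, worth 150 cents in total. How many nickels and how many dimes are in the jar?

nickels: 6, dimes: 12

Let n = nickels, d = dimes.
  n + d = 18
  10d + 5n = 150
Row-reduce the augmented matrix:
R2 ← R2 − 5·R1.
R2 ← R2 / (5).
R1 ← R1 − 1·R2.
Reading off the reduced rows gives n = 6, d = 12.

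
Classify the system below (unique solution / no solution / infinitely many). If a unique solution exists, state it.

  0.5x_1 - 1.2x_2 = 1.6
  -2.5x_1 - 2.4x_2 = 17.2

x_1 = -4, x_2 = -3

Row-reduce the augmented matrix:
R1 ← R1 / (1/2).
R2 ← R2 + 5/2·R1.
R2 ← R2 / (-42/5).
R1 ← R1 + 12/5·R2.
Reading off the reduced rows gives x_1 = -4, x_2 = -3.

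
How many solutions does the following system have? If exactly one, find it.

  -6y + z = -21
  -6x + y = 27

infinitely many solutions

Row-reduce:
Swap R1 and R2.
R1 ← R1 / (-6).
R2 ← R2 / (-6).
R1 ← R1 + 1/6·R2.
Rank is 2 with 3 unknowns, leaving z free.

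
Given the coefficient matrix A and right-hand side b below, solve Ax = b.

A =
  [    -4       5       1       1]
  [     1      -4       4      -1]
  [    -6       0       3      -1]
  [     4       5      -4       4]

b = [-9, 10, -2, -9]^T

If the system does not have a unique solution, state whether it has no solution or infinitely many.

x_1 = 1, x_2 = -1, x_3 = 1, x_4 = -1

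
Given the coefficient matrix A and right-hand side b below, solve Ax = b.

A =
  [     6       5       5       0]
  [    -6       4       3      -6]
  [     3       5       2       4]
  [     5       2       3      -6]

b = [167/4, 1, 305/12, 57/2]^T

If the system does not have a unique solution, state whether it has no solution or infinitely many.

x_1 = 3, x_2 = 11/4, x_3 = 2, x_4 = -1/3

Row-reduce the augmented matrix:
R1 ← R1 / (6).
R2 ← R2 + 6·R1.
R3 ← R3 − 3·R1.
R4 ← R4 − 5·R1.
R2 ← R2 / (9).
R1 ← R1 − 5/6·R2.
R3 ← R3 − 5/2·R2.
R4 ← R4 + 13/6·R2.
R3 ← R3 / (-49/18).
R1 ← R1 − 5/54·R3.
R2 ← R2 − 8/9·R3.
R4 ← R4 − 41/54·R3.
R4 ← R4 / (-862/147).
R1 ← R1 − 110/147·R4.
R2 ← R2 − 58/49·R4.
R3 ← R3 + 102/49·R4.
Reading off the reduced rows gives x_1 = 3, x_2 = 11/4, x_3 = 2, x_4 = -1/3.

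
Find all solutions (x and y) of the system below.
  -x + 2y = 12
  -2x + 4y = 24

infinitely many solutions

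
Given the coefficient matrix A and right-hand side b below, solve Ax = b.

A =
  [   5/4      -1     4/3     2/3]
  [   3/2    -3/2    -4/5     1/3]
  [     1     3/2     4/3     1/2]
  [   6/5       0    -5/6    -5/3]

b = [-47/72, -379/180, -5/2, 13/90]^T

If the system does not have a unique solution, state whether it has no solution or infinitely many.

Row-reduce the augmented matrix:
R1 ← R1 / (5/4).
R2 ← R2 − 3/2·R1.
R3 ← R3 − 1·R1.
R4 ← R4 − 6/5·R1.
R2 ← R2 / (-3/10).
R1 ← R1 + 4/5·R2.
R3 ← R3 − 23/10·R2.
R4 ← R4 − 24/25·R2.
R3 ← R3 / (-272/15).
R1 ← R1 − 112/15·R3.
R2 ← R2 − 8·R3.
R4 ← R4 + 1469/150·R3.
R4 ← R4 / (-90563/48960).
R1 ← R1 − 89/306·R4.
R2 ← R2 + 23/612·R4.
R3 ← R3 − 325/1632·R4.
Reading off the reduced rows gives x_1 = -3/2, x_2 = -1, x_3 = 1, x_4 = -5/3.

x_1 = -3/2, x_2 = -1, x_3 = 1, x_4 = -5/3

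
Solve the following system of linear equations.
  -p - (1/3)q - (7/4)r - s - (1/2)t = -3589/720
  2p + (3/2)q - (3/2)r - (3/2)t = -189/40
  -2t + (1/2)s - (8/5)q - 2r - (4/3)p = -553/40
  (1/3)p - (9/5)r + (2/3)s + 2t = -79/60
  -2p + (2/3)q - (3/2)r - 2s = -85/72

p = 1, q = 2/3, r = 11/4, s = -9/4, t = 12/5

Row-reduce the augmented matrix:
R1 ← R1 / (-1).
R2 ← R2 − 2·R1.
R3 ← R3 + 4/3·R1.
R4 ← R4 − 1/3·R1.
R5 ← R5 + 2·R1.
R2 ← R2 / (5/6).
R1 ← R1 − 1/3·R2.
R3 ← R3 + 52/45·R2.
R4 ← R4 + 1/9·R2.
R5 ← R5 − 4/3·R2.
R3 ← R3 / (-33/5).
R1 ← R1 − 15/4·R3.
R2 ← R2 + 6·R3.
R4 ← R4 + 61/20·R3.
R5 ← R5 − 10·R3.
R4 ← R4 / (3307/6600).
R1 ← R1 − 557/440·R4.
R2 ← R2 + 17/11·R4.
R3 ← R3 − 47/330·R4.
R5 ← R5 − 293/165·R4.
R5 ← R5 / (-51093/3307).
R1 ← R1 + 35124/3307·R5.
R2 ← R2 − 42435/3307·R5.
R3 ← R3 + 1090/3307·R5.
R4 ← R4 − 24540/3307·R5.
Reading off the reduced rows gives p = 1, q = 2/3, r = 11/4, s = -9/4, t = 12/5.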